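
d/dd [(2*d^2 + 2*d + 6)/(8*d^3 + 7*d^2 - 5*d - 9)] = 4*(-4*d^4 - 8*d^3 - 42*d^2 - 30*d + 3)/(64*d^6 + 112*d^5 - 31*d^4 - 214*d^3 - 101*d^2 + 90*d + 81)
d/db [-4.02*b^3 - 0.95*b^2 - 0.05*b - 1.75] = -12.06*b^2 - 1.9*b - 0.05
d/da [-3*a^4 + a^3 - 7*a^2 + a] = -12*a^3 + 3*a^2 - 14*a + 1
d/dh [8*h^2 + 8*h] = 16*h + 8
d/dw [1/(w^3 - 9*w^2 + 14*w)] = (-3*w^2 + 18*w - 14)/(w^2*(w^2 - 9*w + 14)^2)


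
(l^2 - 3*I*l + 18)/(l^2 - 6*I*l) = (l + 3*I)/l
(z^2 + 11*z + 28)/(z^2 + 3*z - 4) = (z + 7)/(z - 1)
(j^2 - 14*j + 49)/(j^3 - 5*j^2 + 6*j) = (j^2 - 14*j + 49)/(j*(j^2 - 5*j + 6))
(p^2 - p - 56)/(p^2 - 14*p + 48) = (p + 7)/(p - 6)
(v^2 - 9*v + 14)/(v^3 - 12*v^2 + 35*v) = (v - 2)/(v*(v - 5))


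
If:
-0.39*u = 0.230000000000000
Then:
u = -0.59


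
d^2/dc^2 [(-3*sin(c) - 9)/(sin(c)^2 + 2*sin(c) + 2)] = 3*(sin(c)^5 + 10*sin(c)^4 + 4*sin(c)^3 - 34*sin(c)^2 - 32*sin(c) - 4)/(sin(c)^2 + 2*sin(c) + 2)^3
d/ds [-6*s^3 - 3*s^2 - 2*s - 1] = -18*s^2 - 6*s - 2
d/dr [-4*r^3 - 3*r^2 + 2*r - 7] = -12*r^2 - 6*r + 2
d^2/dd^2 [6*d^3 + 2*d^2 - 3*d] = 36*d + 4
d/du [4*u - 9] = 4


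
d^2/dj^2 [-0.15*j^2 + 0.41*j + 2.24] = -0.300000000000000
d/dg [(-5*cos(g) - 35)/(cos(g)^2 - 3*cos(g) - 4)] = 5*(sin(g)^2 - 14*cos(g) + 16)*sin(g)/((cos(g) - 4)^2*(cos(g) + 1)^2)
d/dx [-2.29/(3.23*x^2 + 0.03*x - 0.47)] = (14.7934*x + 0.0687)/(3.23*x^2 + 0.03*x - 0.47)^2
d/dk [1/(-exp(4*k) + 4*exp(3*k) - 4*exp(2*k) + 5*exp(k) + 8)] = (4*exp(3*k) - 12*exp(2*k) + 8*exp(k) - 5)*exp(k)/(-exp(4*k) + 4*exp(3*k) - 4*exp(2*k) + 5*exp(k) + 8)^2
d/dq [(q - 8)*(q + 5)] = 2*q - 3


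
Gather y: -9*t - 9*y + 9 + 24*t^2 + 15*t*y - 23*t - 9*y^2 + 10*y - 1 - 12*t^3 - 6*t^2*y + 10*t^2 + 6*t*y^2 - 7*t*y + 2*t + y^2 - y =-12*t^3 + 34*t^2 - 30*t + y^2*(6*t - 8) + y*(-6*t^2 + 8*t) + 8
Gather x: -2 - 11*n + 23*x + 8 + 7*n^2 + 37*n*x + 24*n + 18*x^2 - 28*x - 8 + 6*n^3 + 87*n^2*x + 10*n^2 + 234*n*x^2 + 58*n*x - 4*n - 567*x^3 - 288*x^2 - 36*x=6*n^3 + 17*n^2 + 9*n - 567*x^3 + x^2*(234*n - 270) + x*(87*n^2 + 95*n - 41) - 2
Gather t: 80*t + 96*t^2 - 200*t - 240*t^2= -144*t^2 - 120*t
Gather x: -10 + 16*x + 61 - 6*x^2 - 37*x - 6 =-6*x^2 - 21*x + 45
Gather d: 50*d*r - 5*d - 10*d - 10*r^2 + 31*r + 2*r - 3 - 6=d*(50*r - 15) - 10*r^2 + 33*r - 9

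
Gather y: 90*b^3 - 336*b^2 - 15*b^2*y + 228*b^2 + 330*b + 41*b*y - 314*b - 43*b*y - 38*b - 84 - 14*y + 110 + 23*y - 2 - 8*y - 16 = 90*b^3 - 108*b^2 - 22*b + y*(-15*b^2 - 2*b + 1) + 8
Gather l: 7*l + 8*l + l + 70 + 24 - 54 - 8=16*l + 32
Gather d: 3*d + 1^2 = 3*d + 1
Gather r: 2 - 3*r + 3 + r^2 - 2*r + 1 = r^2 - 5*r + 6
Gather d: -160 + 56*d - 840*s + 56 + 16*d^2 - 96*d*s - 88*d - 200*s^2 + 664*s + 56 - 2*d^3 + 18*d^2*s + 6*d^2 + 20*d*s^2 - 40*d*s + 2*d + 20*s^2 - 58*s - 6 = -2*d^3 + d^2*(18*s + 22) + d*(20*s^2 - 136*s - 30) - 180*s^2 - 234*s - 54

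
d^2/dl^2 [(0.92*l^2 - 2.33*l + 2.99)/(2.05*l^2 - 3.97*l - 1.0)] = (-3.5527136788005e-15*l^4 - 4.60880999999998*l^3 + 86.70885*l^2 - 174.66369*l + 126.849382)/(8.615125*l^6 - 50.051775*l^5 + 84.322035*l^4 - 13.739773*l^3 - 41.1327*l^2 - 11.91*l - 1.0)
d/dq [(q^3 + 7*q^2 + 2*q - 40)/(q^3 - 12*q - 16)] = (-7*q^3 - 14*q^2 + 16*q - 256)/(q^5 - 2*q^4 - 20*q^3 + 8*q^2 + 128*q + 128)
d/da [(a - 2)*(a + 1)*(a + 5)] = 3*a^2 + 8*a - 7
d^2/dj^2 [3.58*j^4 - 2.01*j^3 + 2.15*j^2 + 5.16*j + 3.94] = 42.96*j^2 - 12.06*j + 4.3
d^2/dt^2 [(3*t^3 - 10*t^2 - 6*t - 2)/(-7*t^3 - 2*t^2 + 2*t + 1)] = 2*(532*t^6 + 756*t^5 + 1134*t^4 + 844*t^3 + 234*t^2 + 45*t + 10)/(343*t^9 + 294*t^8 - 210*t^7 - 307*t^6 - 24*t^5 + 96*t^4 + 37*t^3 - 6*t^2 - 6*t - 1)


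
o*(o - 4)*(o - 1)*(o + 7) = o^4 + 2*o^3 - 31*o^2 + 28*o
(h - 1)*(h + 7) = h^2 + 6*h - 7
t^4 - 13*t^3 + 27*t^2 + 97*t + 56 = (t - 8)*(t - 7)*(t + 1)^2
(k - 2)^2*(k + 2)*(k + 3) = k^4 + k^3 - 10*k^2 - 4*k + 24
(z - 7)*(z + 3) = z^2 - 4*z - 21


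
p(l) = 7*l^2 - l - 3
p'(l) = 14*l - 1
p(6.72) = 306.39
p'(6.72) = 93.08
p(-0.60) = 0.12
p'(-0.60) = -9.40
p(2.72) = 46.07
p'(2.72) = 37.08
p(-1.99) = 26.71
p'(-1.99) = -28.86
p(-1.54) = 15.14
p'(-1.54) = -22.56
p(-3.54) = 88.26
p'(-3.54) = -50.56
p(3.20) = 65.48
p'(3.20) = 43.80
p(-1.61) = 16.75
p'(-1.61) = -23.54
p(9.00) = 555.00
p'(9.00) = 125.00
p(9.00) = 555.00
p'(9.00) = 125.00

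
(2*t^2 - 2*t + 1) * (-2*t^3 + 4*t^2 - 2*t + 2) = -4*t^5 + 12*t^4 - 14*t^3 + 12*t^2 - 6*t + 2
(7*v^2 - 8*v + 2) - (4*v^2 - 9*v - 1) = 3*v^2 + v + 3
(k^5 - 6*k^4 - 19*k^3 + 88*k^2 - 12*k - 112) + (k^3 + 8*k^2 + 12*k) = k^5 - 6*k^4 - 18*k^3 + 96*k^2 - 112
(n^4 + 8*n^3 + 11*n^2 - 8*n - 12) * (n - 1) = n^5 + 7*n^4 + 3*n^3 - 19*n^2 - 4*n + 12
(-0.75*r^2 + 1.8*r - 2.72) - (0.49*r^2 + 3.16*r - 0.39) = -1.24*r^2 - 1.36*r - 2.33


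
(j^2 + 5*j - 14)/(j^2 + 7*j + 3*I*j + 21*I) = (j - 2)/(j + 3*I)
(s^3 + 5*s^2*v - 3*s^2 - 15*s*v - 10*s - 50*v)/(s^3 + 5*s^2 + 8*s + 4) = (s^2 + 5*s*v - 5*s - 25*v)/(s^2 + 3*s + 2)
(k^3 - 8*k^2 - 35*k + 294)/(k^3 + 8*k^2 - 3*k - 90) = (k^2 - 14*k + 49)/(k^2 + 2*k - 15)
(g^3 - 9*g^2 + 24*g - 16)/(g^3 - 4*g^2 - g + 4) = (g - 4)/(g + 1)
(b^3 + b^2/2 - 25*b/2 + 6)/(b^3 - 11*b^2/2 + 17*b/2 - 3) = (b + 4)/(b - 2)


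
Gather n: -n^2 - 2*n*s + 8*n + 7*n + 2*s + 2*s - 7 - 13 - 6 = -n^2 + n*(15 - 2*s) + 4*s - 26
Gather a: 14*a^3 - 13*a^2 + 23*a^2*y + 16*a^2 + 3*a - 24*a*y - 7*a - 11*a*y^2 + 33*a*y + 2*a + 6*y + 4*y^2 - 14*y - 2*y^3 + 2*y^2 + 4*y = 14*a^3 + a^2*(23*y + 3) + a*(-11*y^2 + 9*y - 2) - 2*y^3 + 6*y^2 - 4*y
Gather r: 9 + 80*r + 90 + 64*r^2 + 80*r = 64*r^2 + 160*r + 99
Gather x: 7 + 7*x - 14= 7*x - 7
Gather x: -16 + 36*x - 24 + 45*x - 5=81*x - 45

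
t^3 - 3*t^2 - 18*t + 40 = (t - 5)*(t - 2)*(t + 4)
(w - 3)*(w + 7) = w^2 + 4*w - 21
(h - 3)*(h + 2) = h^2 - h - 6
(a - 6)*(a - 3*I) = a^2 - 6*a - 3*I*a + 18*I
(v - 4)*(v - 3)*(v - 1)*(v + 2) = v^4 - 6*v^3 + 3*v^2 + 26*v - 24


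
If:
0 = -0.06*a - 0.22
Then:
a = -3.67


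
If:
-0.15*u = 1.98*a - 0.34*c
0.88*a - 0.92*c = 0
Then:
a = -0.0906463478717814*u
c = -0.0867052023121387*u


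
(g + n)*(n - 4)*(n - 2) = g*n^2 - 6*g*n + 8*g + n^3 - 6*n^2 + 8*n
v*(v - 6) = v^2 - 6*v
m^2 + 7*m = m*(m + 7)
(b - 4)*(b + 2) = b^2 - 2*b - 8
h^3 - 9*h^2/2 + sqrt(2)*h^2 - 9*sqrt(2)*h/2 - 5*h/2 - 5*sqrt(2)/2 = (h - 5)*(h + 1/2)*(h + sqrt(2))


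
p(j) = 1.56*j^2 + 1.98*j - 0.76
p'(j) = 3.12*j + 1.98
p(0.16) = -0.40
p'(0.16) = 2.48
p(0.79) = 1.78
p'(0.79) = 4.44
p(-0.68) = -1.39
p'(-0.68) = -0.14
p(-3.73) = 13.56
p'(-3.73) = -9.66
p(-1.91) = 1.15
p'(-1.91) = -3.98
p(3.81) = 29.43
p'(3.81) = 13.87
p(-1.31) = -0.68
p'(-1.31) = -2.11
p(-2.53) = 4.22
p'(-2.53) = -5.91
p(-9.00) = 107.78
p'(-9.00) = -26.10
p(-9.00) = 107.78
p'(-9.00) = -26.10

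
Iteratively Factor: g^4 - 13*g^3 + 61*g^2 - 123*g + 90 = (g - 5)*(g^3 - 8*g^2 + 21*g - 18) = (g - 5)*(g - 3)*(g^2 - 5*g + 6) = (g - 5)*(g - 3)^2*(g - 2)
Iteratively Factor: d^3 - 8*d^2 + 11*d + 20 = (d + 1)*(d^2 - 9*d + 20) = (d - 5)*(d + 1)*(d - 4)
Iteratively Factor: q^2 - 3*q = (q)*(q - 3)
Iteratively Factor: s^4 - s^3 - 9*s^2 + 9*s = (s)*(s^3 - s^2 - 9*s + 9) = s*(s - 3)*(s^2 + 2*s - 3) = s*(s - 3)*(s - 1)*(s + 3)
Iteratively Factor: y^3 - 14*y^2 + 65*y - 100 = (y - 4)*(y^2 - 10*y + 25) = (y - 5)*(y - 4)*(y - 5)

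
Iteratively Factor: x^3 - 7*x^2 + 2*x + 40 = (x - 4)*(x^2 - 3*x - 10) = (x - 5)*(x - 4)*(x + 2)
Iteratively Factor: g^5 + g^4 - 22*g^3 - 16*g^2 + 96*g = (g + 4)*(g^4 - 3*g^3 - 10*g^2 + 24*g) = (g - 2)*(g + 4)*(g^3 - g^2 - 12*g) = g*(g - 2)*(g + 4)*(g^2 - g - 12) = g*(g - 4)*(g - 2)*(g + 4)*(g + 3)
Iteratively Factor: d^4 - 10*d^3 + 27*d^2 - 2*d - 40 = (d - 2)*(d^3 - 8*d^2 + 11*d + 20) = (d - 2)*(d + 1)*(d^2 - 9*d + 20) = (d - 5)*(d - 2)*(d + 1)*(d - 4)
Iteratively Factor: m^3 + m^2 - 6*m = (m - 2)*(m^2 + 3*m) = (m - 2)*(m + 3)*(m)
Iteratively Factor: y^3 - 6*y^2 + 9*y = (y - 3)*(y^2 - 3*y) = y*(y - 3)*(y - 3)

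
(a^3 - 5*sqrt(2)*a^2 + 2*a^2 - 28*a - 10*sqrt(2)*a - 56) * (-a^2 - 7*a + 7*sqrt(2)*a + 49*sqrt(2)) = -a^5 - 9*a^4 + 12*sqrt(2)*a^4 - 56*a^3 + 108*sqrt(2)*a^3 - 378*a^2 - 28*sqrt(2)*a^2 - 1764*sqrt(2)*a - 588*a - 2744*sqrt(2)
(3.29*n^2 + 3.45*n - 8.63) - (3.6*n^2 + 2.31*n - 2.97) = -0.31*n^2 + 1.14*n - 5.66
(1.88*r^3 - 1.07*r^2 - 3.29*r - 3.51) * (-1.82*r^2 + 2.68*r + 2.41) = -3.4216*r^5 + 6.9858*r^4 + 7.651*r^3 - 5.0077*r^2 - 17.3357*r - 8.4591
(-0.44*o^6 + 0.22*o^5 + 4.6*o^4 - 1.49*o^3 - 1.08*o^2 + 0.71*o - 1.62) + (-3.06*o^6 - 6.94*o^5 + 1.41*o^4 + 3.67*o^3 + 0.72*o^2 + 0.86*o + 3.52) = -3.5*o^6 - 6.72*o^5 + 6.01*o^4 + 2.18*o^3 - 0.36*o^2 + 1.57*o + 1.9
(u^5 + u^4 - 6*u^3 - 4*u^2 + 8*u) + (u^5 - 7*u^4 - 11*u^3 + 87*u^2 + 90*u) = 2*u^5 - 6*u^4 - 17*u^3 + 83*u^2 + 98*u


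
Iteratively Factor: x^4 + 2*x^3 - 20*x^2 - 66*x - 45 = (x + 1)*(x^3 + x^2 - 21*x - 45) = (x - 5)*(x + 1)*(x^2 + 6*x + 9) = (x - 5)*(x + 1)*(x + 3)*(x + 3)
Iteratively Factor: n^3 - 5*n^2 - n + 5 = (n + 1)*(n^2 - 6*n + 5) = (n - 1)*(n + 1)*(n - 5)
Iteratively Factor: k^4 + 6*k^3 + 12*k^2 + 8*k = (k + 2)*(k^3 + 4*k^2 + 4*k) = (k + 2)^2*(k^2 + 2*k) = k*(k + 2)^2*(k + 2)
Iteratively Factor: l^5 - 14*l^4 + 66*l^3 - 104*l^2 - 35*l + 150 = (l - 2)*(l^4 - 12*l^3 + 42*l^2 - 20*l - 75) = (l - 5)*(l - 2)*(l^3 - 7*l^2 + 7*l + 15) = (l - 5)*(l - 2)*(l + 1)*(l^2 - 8*l + 15) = (l - 5)*(l - 3)*(l - 2)*(l + 1)*(l - 5)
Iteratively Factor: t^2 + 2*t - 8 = (t - 2)*(t + 4)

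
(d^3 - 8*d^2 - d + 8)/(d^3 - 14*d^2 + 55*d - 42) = (d^2 - 7*d - 8)/(d^2 - 13*d + 42)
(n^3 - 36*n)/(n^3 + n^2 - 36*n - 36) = n/(n + 1)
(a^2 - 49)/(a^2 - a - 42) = (a + 7)/(a + 6)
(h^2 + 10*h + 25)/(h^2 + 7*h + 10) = (h + 5)/(h + 2)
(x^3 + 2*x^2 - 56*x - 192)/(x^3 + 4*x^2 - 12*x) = (x^2 - 4*x - 32)/(x*(x - 2))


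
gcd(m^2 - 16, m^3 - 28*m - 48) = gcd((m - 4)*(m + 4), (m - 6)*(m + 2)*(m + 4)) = m + 4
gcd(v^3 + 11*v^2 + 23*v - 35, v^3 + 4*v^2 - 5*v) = v^2 + 4*v - 5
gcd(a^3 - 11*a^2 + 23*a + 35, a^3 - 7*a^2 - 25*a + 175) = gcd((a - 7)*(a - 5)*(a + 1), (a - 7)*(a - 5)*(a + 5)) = a^2 - 12*a + 35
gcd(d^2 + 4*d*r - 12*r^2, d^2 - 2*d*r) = -d + 2*r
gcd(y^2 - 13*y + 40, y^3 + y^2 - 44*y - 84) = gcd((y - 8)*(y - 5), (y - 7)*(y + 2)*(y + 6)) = 1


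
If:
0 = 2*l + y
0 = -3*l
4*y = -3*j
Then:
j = 0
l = 0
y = 0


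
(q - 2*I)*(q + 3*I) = q^2 + I*q + 6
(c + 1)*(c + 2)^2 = c^3 + 5*c^2 + 8*c + 4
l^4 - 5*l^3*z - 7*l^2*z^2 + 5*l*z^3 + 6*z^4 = (l - 6*z)*(l - z)*(l + z)^2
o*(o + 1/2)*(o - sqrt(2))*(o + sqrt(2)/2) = o^4 - sqrt(2)*o^3/2 + o^3/2 - o^2 - sqrt(2)*o^2/4 - o/2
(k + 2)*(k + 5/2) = k^2 + 9*k/2 + 5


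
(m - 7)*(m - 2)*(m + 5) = m^3 - 4*m^2 - 31*m + 70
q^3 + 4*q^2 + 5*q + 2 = (q + 1)^2*(q + 2)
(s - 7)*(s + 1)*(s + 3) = s^3 - 3*s^2 - 25*s - 21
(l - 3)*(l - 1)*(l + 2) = l^3 - 2*l^2 - 5*l + 6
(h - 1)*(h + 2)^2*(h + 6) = h^4 + 9*h^3 + 18*h^2 - 4*h - 24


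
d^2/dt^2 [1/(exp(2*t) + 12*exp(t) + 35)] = 4*(-(exp(t) + 3)*(exp(2*t) + 12*exp(t) + 35) + 2*(exp(t) + 6)^2*exp(t))*exp(t)/(exp(2*t) + 12*exp(t) + 35)^3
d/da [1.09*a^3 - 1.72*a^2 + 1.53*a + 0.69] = 3.27*a^2 - 3.44*a + 1.53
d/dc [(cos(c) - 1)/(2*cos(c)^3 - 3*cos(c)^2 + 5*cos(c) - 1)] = 4*(9*sin(c)^2 + 9*cos(c) + cos(3*c) - 13)*sin(c)/(6*sin(c)^2 + 13*cos(c) + cos(3*c) - 8)^2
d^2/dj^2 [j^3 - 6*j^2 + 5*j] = 6*j - 12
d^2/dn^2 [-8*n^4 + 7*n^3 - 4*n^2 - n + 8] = -96*n^2 + 42*n - 8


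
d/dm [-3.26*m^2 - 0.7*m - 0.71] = -6.52*m - 0.7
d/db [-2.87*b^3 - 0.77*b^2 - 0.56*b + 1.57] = -8.61*b^2 - 1.54*b - 0.56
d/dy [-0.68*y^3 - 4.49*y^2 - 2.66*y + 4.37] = -2.04*y^2 - 8.98*y - 2.66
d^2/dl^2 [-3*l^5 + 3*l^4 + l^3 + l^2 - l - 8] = -60*l^3 + 36*l^2 + 6*l + 2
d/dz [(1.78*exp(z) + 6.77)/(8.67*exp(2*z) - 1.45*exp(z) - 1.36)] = (-15.4326*exp(2*z) - 117.3918*exp(z) + 7.3957)*exp(z)/(75.1689*exp(4*z) - 25.143*exp(3*z) - 21.4799*exp(2*z) + 3.944*exp(z) + 1.8496)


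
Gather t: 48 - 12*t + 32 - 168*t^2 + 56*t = -168*t^2 + 44*t + 80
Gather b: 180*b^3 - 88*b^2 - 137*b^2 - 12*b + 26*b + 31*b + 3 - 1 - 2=180*b^3 - 225*b^2 + 45*b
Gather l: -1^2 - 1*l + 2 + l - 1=0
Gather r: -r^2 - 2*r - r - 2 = -r^2 - 3*r - 2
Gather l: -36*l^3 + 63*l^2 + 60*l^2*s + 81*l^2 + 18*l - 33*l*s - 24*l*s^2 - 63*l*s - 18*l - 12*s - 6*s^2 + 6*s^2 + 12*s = -36*l^3 + l^2*(60*s + 144) + l*(-24*s^2 - 96*s)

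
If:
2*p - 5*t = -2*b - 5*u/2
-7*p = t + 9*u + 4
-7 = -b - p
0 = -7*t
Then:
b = 13/35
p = 232/35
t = 0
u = -28/5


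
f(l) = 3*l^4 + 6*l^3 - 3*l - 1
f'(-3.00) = -165.00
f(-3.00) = 89.00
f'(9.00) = 10203.00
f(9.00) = 24029.00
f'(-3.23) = -219.59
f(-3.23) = 133.04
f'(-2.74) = -114.71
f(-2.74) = 52.89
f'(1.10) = 34.75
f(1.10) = 8.08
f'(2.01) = 167.17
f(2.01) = 90.66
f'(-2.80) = -125.30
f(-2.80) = 60.08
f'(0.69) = 9.51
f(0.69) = -0.42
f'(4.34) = 1317.00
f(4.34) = 1540.80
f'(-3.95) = -461.71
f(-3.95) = 371.38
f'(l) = 12*l^3 + 18*l^2 - 3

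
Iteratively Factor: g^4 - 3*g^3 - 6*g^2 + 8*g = (g + 2)*(g^3 - 5*g^2 + 4*g) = (g - 1)*(g + 2)*(g^2 - 4*g) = g*(g - 1)*(g + 2)*(g - 4)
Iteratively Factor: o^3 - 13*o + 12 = (o + 4)*(o^2 - 4*o + 3) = (o - 3)*(o + 4)*(o - 1)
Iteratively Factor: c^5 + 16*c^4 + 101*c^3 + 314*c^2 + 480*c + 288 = (c + 4)*(c^4 + 12*c^3 + 53*c^2 + 102*c + 72) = (c + 3)*(c + 4)*(c^3 + 9*c^2 + 26*c + 24) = (c + 3)^2*(c + 4)*(c^2 + 6*c + 8) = (c + 3)^2*(c + 4)^2*(c + 2)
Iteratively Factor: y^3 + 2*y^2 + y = (y)*(y^2 + 2*y + 1) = y*(y + 1)*(y + 1)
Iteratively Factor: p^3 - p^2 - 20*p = (p)*(p^2 - p - 20) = p*(p + 4)*(p - 5)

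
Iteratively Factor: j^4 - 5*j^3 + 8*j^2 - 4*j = (j)*(j^3 - 5*j^2 + 8*j - 4) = j*(j - 2)*(j^2 - 3*j + 2) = j*(j - 2)*(j - 1)*(j - 2)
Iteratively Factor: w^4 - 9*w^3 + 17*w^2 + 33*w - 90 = (w - 5)*(w^3 - 4*w^2 - 3*w + 18) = (w - 5)*(w - 3)*(w^2 - w - 6) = (w - 5)*(w - 3)*(w + 2)*(w - 3)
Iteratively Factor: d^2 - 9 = (d - 3)*(d + 3)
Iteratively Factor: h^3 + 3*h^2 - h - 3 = (h + 3)*(h^2 - 1) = (h - 1)*(h + 3)*(h + 1)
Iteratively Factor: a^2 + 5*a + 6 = (a + 2)*(a + 3)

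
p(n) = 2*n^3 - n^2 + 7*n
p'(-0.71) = 11.44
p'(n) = 6*n^2 - 2*n + 7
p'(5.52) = 178.78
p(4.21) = 160.98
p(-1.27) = -14.60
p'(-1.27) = 19.22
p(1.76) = 20.13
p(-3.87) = -157.99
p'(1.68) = 20.57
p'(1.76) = 22.07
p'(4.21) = 104.92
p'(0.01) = 6.98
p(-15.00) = -7080.00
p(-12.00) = -3684.00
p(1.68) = 18.42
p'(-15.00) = 1387.00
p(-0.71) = -6.19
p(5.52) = 344.56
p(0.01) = 0.07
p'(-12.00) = 895.00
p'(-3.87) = 104.60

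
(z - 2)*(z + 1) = z^2 - z - 2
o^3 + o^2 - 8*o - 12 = (o - 3)*(o + 2)^2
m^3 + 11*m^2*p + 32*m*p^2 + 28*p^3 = (m + 2*p)^2*(m + 7*p)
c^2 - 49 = (c - 7)*(c + 7)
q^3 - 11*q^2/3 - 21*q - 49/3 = (q - 7)*(q + 1)*(q + 7/3)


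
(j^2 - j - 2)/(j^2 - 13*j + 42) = (j^2 - j - 2)/(j^2 - 13*j + 42)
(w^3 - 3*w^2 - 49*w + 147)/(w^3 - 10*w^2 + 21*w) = (w + 7)/w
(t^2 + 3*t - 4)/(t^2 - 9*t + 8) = (t + 4)/(t - 8)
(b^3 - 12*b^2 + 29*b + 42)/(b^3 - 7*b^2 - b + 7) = (b - 6)/(b - 1)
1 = 1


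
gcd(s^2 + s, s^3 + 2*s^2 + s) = s^2 + s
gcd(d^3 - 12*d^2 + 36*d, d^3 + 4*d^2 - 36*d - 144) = d - 6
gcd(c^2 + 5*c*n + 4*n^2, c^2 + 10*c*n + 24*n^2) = c + 4*n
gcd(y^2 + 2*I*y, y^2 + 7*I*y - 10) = y + 2*I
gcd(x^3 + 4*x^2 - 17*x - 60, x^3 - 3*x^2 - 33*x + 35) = x + 5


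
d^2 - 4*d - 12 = (d - 6)*(d + 2)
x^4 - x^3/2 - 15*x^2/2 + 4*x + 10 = (x - 2)^2*(x + 1)*(x + 5/2)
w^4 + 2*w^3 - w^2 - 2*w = w*(w - 1)*(w + 1)*(w + 2)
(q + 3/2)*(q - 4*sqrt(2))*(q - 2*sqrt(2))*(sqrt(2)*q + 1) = sqrt(2)*q^4 - 11*q^3 + 3*sqrt(2)*q^3/2 - 33*q^2/2 + 10*sqrt(2)*q^2 + 16*q + 15*sqrt(2)*q + 24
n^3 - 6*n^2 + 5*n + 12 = (n - 4)*(n - 3)*(n + 1)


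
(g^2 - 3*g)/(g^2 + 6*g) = (g - 3)/(g + 6)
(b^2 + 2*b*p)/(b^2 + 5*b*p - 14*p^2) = b*(b + 2*p)/(b^2 + 5*b*p - 14*p^2)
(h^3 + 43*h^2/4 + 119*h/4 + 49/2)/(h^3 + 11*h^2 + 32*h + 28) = (h + 7/4)/(h + 2)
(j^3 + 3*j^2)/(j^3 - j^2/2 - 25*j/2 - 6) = 2*j^2/(2*j^2 - 7*j - 4)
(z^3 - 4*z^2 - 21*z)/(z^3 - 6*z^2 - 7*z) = (z + 3)/(z + 1)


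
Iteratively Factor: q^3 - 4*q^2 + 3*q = (q - 3)*(q^2 - q) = q*(q - 3)*(q - 1)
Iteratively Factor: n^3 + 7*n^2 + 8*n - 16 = (n - 1)*(n^2 + 8*n + 16) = (n - 1)*(n + 4)*(n + 4)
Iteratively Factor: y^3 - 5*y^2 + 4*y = (y - 4)*(y^2 - y) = y*(y - 4)*(y - 1)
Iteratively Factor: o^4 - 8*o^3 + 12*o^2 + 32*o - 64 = (o - 2)*(o^3 - 6*o^2 + 32) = (o - 4)*(o - 2)*(o^2 - 2*o - 8) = (o - 4)*(o - 2)*(o + 2)*(o - 4)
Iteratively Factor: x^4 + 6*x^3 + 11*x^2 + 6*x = (x)*(x^3 + 6*x^2 + 11*x + 6) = x*(x + 3)*(x^2 + 3*x + 2) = x*(x + 2)*(x + 3)*(x + 1)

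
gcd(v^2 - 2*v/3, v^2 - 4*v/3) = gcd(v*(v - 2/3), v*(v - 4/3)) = v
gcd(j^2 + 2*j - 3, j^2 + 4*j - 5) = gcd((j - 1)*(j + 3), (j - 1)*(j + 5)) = j - 1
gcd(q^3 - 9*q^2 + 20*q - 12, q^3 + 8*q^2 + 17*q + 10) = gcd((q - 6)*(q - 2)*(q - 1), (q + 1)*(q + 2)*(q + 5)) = 1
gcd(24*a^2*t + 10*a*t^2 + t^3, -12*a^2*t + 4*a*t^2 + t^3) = 6*a*t + t^2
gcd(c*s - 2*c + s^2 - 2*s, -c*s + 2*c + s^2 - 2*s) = s - 2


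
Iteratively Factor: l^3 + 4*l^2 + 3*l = (l + 1)*(l^2 + 3*l) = l*(l + 1)*(l + 3)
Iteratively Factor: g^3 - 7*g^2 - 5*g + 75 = (g - 5)*(g^2 - 2*g - 15) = (g - 5)*(g + 3)*(g - 5)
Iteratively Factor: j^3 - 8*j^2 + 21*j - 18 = (j - 3)*(j^2 - 5*j + 6) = (j - 3)^2*(j - 2)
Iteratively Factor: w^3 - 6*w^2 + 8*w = (w - 4)*(w^2 - 2*w) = (w - 4)*(w - 2)*(w)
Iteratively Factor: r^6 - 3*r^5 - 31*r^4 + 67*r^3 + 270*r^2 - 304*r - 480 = (r + 3)*(r^5 - 6*r^4 - 13*r^3 + 106*r^2 - 48*r - 160) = (r - 5)*(r + 3)*(r^4 - r^3 - 18*r^2 + 16*r + 32) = (r - 5)*(r - 4)*(r + 3)*(r^3 + 3*r^2 - 6*r - 8) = (r - 5)*(r - 4)*(r + 3)*(r + 4)*(r^2 - r - 2) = (r - 5)*(r - 4)*(r + 1)*(r + 3)*(r + 4)*(r - 2)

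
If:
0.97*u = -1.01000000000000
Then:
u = -1.04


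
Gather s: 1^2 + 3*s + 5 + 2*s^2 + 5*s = 2*s^2 + 8*s + 6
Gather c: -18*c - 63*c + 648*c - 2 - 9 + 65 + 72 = 567*c + 126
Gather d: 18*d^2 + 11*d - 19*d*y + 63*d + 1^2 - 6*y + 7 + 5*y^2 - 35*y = 18*d^2 + d*(74 - 19*y) + 5*y^2 - 41*y + 8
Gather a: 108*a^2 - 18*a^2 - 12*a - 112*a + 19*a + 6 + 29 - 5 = 90*a^2 - 105*a + 30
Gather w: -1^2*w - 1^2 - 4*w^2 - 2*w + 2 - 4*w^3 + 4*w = -4*w^3 - 4*w^2 + w + 1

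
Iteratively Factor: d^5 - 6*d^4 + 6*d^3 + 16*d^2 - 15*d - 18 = (d + 1)*(d^4 - 7*d^3 + 13*d^2 + 3*d - 18) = (d + 1)^2*(d^3 - 8*d^2 + 21*d - 18) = (d - 3)*(d + 1)^2*(d^2 - 5*d + 6) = (d - 3)*(d - 2)*(d + 1)^2*(d - 3)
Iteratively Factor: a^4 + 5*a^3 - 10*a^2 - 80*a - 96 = (a - 4)*(a^3 + 9*a^2 + 26*a + 24) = (a - 4)*(a + 4)*(a^2 + 5*a + 6) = (a - 4)*(a + 3)*(a + 4)*(a + 2)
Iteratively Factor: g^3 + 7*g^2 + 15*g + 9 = (g + 3)*(g^2 + 4*g + 3) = (g + 3)^2*(g + 1)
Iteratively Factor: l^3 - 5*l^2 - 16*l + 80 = (l - 5)*(l^2 - 16) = (l - 5)*(l + 4)*(l - 4)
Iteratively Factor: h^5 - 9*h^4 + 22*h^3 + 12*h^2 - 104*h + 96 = (h - 3)*(h^4 - 6*h^3 + 4*h^2 + 24*h - 32) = (h - 3)*(h - 2)*(h^3 - 4*h^2 - 4*h + 16) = (h - 3)*(h - 2)*(h + 2)*(h^2 - 6*h + 8) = (h - 4)*(h - 3)*(h - 2)*(h + 2)*(h - 2)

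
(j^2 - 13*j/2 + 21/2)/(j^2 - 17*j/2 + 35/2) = (j - 3)/(j - 5)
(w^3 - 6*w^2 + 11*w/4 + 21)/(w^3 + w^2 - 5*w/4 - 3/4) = (2*w^2 - 15*w + 28)/(2*w^2 - w - 1)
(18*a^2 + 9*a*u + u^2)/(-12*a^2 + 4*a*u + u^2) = (3*a + u)/(-2*a + u)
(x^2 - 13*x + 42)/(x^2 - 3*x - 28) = (x - 6)/(x + 4)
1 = 1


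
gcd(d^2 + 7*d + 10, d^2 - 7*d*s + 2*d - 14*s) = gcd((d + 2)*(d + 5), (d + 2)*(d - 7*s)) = d + 2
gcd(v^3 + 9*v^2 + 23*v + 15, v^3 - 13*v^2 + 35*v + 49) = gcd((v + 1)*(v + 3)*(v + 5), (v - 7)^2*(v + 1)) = v + 1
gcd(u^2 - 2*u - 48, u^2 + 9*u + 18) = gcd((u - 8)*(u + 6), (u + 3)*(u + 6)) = u + 6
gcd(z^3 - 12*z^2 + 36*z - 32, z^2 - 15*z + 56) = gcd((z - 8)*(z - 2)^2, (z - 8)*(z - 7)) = z - 8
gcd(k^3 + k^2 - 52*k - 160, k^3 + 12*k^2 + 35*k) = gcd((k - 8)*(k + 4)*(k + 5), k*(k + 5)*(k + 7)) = k + 5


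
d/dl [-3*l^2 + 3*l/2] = 3/2 - 6*l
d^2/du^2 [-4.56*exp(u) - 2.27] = -4.56*exp(u)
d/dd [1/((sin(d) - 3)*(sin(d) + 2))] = (-sin(2*d) + cos(d))/((sin(d) - 3)^2*(sin(d) + 2)^2)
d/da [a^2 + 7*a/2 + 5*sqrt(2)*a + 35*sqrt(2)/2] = 2*a + 7/2 + 5*sqrt(2)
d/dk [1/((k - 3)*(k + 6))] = (-2*k - 3)/(k^4 + 6*k^3 - 27*k^2 - 108*k + 324)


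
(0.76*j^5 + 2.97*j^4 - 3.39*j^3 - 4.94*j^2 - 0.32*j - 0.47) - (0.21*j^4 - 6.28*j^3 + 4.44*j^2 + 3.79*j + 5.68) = 0.76*j^5 + 2.76*j^4 + 2.89*j^3 - 9.38*j^2 - 4.11*j - 6.15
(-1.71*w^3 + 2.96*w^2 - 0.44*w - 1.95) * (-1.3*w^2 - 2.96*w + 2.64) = 2.223*w^5 + 1.2136*w^4 - 12.704*w^3 + 11.6518*w^2 + 4.6104*w - 5.148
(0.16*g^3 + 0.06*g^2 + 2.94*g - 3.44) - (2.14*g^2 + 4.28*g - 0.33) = 0.16*g^3 - 2.08*g^2 - 1.34*g - 3.11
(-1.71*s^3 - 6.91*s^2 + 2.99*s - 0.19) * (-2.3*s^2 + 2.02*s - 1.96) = 3.933*s^5 + 12.4388*s^4 - 17.4836*s^3 + 20.0204*s^2 - 6.2442*s + 0.3724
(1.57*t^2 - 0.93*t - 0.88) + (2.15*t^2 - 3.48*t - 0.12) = 3.72*t^2 - 4.41*t - 1.0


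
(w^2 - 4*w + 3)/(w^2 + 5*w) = (w^2 - 4*w + 3)/(w*(w + 5))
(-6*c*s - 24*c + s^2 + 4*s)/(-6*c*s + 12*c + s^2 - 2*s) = (s + 4)/(s - 2)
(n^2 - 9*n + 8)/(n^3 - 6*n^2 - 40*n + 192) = (n - 1)/(n^2 + 2*n - 24)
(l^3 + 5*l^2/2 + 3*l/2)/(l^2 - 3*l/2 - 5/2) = l*(2*l + 3)/(2*l - 5)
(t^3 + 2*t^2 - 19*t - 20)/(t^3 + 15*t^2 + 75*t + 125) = (t^2 - 3*t - 4)/(t^2 + 10*t + 25)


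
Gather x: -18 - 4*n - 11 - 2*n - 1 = -6*n - 30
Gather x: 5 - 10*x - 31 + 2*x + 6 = -8*x - 20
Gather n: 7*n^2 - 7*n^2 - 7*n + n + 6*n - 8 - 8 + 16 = 0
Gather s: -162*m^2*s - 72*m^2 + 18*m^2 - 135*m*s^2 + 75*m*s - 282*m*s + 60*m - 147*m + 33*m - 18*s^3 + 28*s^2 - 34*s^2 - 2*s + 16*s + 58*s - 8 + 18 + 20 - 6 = -54*m^2 - 54*m - 18*s^3 + s^2*(-135*m - 6) + s*(-162*m^2 - 207*m + 72) + 24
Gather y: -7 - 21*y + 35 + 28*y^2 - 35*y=28*y^2 - 56*y + 28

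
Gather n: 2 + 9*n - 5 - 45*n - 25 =-36*n - 28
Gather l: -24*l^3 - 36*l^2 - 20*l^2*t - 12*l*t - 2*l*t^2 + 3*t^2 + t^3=-24*l^3 + l^2*(-20*t - 36) + l*(-2*t^2 - 12*t) + t^3 + 3*t^2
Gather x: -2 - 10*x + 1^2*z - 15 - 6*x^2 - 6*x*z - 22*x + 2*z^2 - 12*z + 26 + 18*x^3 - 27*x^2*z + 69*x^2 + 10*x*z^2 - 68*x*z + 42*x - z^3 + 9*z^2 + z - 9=18*x^3 + x^2*(63 - 27*z) + x*(10*z^2 - 74*z + 10) - z^3 + 11*z^2 - 10*z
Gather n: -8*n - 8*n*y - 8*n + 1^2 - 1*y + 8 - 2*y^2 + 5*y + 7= n*(-8*y - 16) - 2*y^2 + 4*y + 16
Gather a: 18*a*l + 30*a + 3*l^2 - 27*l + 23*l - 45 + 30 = a*(18*l + 30) + 3*l^2 - 4*l - 15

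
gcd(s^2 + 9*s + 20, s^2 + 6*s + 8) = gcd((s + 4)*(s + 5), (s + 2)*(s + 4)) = s + 4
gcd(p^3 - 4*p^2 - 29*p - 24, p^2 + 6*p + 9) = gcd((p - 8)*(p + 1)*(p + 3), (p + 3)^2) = p + 3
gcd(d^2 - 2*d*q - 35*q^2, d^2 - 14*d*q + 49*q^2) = -d + 7*q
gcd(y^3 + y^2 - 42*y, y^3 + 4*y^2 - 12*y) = y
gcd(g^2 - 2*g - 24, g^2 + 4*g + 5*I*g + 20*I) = g + 4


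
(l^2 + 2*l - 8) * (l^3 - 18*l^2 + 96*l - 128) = l^5 - 16*l^4 + 52*l^3 + 208*l^2 - 1024*l + 1024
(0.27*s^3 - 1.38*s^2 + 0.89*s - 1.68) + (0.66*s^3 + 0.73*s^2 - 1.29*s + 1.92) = 0.93*s^3 - 0.65*s^2 - 0.4*s + 0.24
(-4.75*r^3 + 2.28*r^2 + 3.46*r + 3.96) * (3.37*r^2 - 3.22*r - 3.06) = -16.0075*r^5 + 22.9786*r^4 + 18.8536*r^3 - 4.7728*r^2 - 23.3388*r - 12.1176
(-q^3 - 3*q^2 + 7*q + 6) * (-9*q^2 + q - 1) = 9*q^5 + 26*q^4 - 65*q^3 - 44*q^2 - q - 6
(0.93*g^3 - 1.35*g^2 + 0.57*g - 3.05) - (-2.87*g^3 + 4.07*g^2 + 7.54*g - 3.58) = 3.8*g^3 - 5.42*g^2 - 6.97*g + 0.53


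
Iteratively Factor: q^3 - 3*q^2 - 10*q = (q - 5)*(q^2 + 2*q) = (q - 5)*(q + 2)*(q)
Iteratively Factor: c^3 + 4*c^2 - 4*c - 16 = (c + 4)*(c^2 - 4) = (c - 2)*(c + 4)*(c + 2)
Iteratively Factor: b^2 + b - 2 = (b + 2)*(b - 1)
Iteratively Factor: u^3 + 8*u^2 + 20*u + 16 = (u + 2)*(u^2 + 6*u + 8) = (u + 2)^2*(u + 4)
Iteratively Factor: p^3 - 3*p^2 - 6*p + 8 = (p - 1)*(p^2 - 2*p - 8) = (p - 1)*(p + 2)*(p - 4)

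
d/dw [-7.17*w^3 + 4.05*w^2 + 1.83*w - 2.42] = -21.51*w^2 + 8.1*w + 1.83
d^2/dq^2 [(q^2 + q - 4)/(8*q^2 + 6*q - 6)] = 2*(2*q^3 - 78*q^2 - 54*q - 33)/(64*q^6 + 144*q^5 - 36*q^4 - 189*q^3 + 27*q^2 + 81*q - 27)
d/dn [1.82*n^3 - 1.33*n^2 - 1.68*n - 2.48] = 5.46*n^2 - 2.66*n - 1.68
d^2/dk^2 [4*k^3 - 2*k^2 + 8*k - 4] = 24*k - 4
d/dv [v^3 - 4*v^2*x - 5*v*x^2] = 3*v^2 - 8*v*x - 5*x^2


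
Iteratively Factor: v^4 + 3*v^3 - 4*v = (v + 2)*(v^3 + v^2 - 2*v) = v*(v + 2)*(v^2 + v - 2) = v*(v + 2)^2*(v - 1)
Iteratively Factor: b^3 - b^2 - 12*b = (b - 4)*(b^2 + 3*b) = b*(b - 4)*(b + 3)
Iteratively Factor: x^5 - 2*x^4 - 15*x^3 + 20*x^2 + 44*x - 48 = (x - 2)*(x^4 - 15*x^2 - 10*x + 24) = (x - 2)*(x + 2)*(x^3 - 2*x^2 - 11*x + 12) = (x - 2)*(x - 1)*(x + 2)*(x^2 - x - 12) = (x - 4)*(x - 2)*(x - 1)*(x + 2)*(x + 3)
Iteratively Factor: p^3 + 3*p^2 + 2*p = (p)*(p^2 + 3*p + 2) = p*(p + 1)*(p + 2)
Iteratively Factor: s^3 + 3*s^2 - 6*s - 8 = (s - 2)*(s^2 + 5*s + 4) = (s - 2)*(s + 4)*(s + 1)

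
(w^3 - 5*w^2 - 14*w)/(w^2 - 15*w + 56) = w*(w + 2)/(w - 8)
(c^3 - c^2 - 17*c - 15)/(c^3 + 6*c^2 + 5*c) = (c^2 - 2*c - 15)/(c*(c + 5))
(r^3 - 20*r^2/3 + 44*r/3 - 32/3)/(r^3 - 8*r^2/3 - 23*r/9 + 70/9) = 3*(3*r^2 - 14*r + 16)/(9*r^2 - 6*r - 35)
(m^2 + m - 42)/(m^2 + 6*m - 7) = (m - 6)/(m - 1)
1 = 1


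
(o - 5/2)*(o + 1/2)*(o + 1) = o^3 - o^2 - 13*o/4 - 5/4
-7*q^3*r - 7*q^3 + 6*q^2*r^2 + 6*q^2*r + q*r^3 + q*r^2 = (-q + r)*(7*q + r)*(q*r + q)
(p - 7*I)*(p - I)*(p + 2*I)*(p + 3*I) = p^4 - 3*I*p^3 + 27*p^2 + 13*I*p + 42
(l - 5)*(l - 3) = l^2 - 8*l + 15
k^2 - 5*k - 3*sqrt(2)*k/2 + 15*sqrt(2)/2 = (k - 5)*(k - 3*sqrt(2)/2)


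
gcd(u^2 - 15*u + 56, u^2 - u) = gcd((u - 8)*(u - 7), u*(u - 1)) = 1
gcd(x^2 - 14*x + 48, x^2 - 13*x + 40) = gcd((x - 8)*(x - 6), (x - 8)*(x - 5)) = x - 8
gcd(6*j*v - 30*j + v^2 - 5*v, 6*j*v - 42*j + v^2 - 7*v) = 6*j + v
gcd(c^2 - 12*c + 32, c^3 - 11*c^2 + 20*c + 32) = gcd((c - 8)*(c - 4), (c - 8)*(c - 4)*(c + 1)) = c^2 - 12*c + 32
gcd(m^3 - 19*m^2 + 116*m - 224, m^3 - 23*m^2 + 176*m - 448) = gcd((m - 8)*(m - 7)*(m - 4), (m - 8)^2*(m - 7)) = m^2 - 15*m + 56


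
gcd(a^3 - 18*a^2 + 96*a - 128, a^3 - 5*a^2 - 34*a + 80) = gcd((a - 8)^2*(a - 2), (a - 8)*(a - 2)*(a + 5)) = a^2 - 10*a + 16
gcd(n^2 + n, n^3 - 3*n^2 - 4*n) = n^2 + n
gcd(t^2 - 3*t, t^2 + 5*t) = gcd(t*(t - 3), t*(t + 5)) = t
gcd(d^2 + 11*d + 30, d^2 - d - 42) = d + 6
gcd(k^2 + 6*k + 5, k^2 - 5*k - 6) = k + 1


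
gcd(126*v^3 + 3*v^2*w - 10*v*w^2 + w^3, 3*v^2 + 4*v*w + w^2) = 3*v + w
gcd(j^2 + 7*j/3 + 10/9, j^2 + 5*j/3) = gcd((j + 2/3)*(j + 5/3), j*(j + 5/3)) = j + 5/3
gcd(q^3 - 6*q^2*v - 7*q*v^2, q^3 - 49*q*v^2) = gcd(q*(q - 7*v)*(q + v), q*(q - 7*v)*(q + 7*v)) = q^2 - 7*q*v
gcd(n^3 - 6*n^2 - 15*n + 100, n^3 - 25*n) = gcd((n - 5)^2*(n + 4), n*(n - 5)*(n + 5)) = n - 5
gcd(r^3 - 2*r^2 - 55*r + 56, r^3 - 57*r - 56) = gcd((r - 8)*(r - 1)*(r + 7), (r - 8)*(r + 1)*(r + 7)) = r^2 - r - 56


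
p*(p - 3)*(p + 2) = p^3 - p^2 - 6*p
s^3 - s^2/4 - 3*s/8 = s*(s - 3/4)*(s + 1/2)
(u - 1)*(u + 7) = u^2 + 6*u - 7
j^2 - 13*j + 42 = (j - 7)*(j - 6)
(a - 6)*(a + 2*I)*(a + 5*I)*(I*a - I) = I*a^4 - 7*a^3 - 7*I*a^3 + 49*a^2 - 4*I*a^2 - 42*a + 70*I*a - 60*I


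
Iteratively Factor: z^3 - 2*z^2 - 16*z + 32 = (z - 2)*(z^2 - 16) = (z - 4)*(z - 2)*(z + 4)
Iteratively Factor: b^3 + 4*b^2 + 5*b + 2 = (b + 1)*(b^2 + 3*b + 2) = (b + 1)*(b + 2)*(b + 1)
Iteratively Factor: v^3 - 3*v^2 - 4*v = (v - 4)*(v^2 + v) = (v - 4)*(v + 1)*(v)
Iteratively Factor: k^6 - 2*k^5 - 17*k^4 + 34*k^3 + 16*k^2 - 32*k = (k - 2)*(k^5 - 17*k^3 + 16*k) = k*(k - 2)*(k^4 - 17*k^2 + 16) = k*(k - 2)*(k - 1)*(k^3 + k^2 - 16*k - 16) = k*(k - 2)*(k - 1)*(k + 1)*(k^2 - 16) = k*(k - 2)*(k - 1)*(k + 1)*(k + 4)*(k - 4)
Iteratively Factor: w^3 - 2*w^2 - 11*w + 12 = (w - 4)*(w^2 + 2*w - 3) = (w - 4)*(w - 1)*(w + 3)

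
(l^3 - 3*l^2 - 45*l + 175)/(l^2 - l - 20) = (l^2 + 2*l - 35)/(l + 4)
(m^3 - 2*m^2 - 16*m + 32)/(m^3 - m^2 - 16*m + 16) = (m - 2)/(m - 1)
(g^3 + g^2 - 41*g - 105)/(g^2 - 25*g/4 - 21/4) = 4*(g^2 + 8*g + 15)/(4*g + 3)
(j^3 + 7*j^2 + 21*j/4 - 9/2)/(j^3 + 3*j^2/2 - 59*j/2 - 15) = (4*j^2 + 4*j - 3)/(2*(2*j^2 - 9*j - 5))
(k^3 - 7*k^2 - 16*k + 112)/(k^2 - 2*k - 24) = (k^2 - 11*k + 28)/(k - 6)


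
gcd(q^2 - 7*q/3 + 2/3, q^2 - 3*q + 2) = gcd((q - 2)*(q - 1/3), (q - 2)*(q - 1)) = q - 2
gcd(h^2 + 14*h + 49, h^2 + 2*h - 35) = h + 7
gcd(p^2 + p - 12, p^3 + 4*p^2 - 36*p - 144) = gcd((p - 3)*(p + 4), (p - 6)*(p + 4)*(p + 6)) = p + 4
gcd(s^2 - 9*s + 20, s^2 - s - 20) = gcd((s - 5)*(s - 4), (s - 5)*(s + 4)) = s - 5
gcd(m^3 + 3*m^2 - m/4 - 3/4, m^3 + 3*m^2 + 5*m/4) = m + 1/2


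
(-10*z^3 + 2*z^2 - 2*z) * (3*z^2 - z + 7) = -30*z^5 + 16*z^4 - 78*z^3 + 16*z^2 - 14*z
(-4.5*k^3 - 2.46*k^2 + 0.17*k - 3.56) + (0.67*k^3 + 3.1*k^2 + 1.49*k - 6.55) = -3.83*k^3 + 0.64*k^2 + 1.66*k - 10.11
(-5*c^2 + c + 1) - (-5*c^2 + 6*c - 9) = 10 - 5*c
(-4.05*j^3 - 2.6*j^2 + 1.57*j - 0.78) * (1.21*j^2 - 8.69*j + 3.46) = -4.9005*j^5 + 32.0485*j^4 + 10.4807*j^3 - 23.5831*j^2 + 12.2104*j - 2.6988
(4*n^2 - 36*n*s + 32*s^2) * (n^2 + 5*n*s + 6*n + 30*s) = 4*n^4 - 16*n^3*s + 24*n^3 - 148*n^2*s^2 - 96*n^2*s + 160*n*s^3 - 888*n*s^2 + 960*s^3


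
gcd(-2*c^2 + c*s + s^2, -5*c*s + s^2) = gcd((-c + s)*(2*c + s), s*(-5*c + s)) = 1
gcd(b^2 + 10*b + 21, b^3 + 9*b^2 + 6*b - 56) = b + 7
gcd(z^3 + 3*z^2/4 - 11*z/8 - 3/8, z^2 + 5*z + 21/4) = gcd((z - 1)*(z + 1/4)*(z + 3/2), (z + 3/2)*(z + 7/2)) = z + 3/2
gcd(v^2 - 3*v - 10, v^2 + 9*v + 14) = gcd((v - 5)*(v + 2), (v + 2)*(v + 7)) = v + 2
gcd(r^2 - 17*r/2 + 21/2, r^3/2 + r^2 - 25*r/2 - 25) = 1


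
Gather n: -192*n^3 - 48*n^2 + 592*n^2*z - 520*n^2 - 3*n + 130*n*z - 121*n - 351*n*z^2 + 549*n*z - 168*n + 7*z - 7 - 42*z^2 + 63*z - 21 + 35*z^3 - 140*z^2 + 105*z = -192*n^3 + n^2*(592*z - 568) + n*(-351*z^2 + 679*z - 292) + 35*z^3 - 182*z^2 + 175*z - 28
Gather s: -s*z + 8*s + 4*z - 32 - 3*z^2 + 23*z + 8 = s*(8 - z) - 3*z^2 + 27*z - 24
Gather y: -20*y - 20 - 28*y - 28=-48*y - 48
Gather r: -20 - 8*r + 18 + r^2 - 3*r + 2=r^2 - 11*r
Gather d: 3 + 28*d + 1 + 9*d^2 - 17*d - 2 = 9*d^2 + 11*d + 2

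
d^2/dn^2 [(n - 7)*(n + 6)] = 2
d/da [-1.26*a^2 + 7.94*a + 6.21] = 7.94 - 2.52*a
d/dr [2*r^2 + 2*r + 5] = 4*r + 2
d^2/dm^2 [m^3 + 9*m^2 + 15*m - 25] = 6*m + 18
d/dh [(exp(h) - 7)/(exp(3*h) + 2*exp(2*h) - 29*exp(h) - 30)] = (-(exp(h) - 7)*(3*exp(2*h) + 4*exp(h) - 29) + exp(3*h) + 2*exp(2*h) - 29*exp(h) - 30)*exp(h)/(exp(3*h) + 2*exp(2*h) - 29*exp(h) - 30)^2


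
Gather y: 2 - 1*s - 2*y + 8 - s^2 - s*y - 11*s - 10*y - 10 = -s^2 - 12*s + y*(-s - 12)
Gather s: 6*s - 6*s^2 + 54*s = -6*s^2 + 60*s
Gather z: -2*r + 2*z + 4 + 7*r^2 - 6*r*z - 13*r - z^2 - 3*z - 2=7*r^2 - 15*r - z^2 + z*(-6*r - 1) + 2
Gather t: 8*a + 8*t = 8*a + 8*t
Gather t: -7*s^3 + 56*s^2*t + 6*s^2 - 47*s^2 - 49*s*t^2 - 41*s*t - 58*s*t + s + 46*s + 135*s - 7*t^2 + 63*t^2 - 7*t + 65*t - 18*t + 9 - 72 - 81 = -7*s^3 - 41*s^2 + 182*s + t^2*(56 - 49*s) + t*(56*s^2 - 99*s + 40) - 144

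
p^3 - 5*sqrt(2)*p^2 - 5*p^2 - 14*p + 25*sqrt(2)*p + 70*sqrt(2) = (p - 7)*(p + 2)*(p - 5*sqrt(2))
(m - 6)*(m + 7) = m^2 + m - 42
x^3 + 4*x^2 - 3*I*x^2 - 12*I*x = x*(x + 4)*(x - 3*I)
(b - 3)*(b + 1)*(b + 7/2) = b^3 + 3*b^2/2 - 10*b - 21/2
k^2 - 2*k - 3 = (k - 3)*(k + 1)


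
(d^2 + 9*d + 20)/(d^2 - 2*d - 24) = (d + 5)/(d - 6)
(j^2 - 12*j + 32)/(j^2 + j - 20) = (j - 8)/(j + 5)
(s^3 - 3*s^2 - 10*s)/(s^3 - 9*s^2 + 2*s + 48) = s*(s - 5)/(s^2 - 11*s + 24)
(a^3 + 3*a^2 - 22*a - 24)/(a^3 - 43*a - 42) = (a - 4)/(a - 7)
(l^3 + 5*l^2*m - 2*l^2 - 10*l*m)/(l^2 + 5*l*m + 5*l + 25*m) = l*(l - 2)/(l + 5)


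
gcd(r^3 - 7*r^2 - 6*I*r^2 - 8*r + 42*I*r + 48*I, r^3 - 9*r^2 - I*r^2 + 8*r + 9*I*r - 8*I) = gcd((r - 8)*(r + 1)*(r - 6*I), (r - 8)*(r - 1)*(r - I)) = r - 8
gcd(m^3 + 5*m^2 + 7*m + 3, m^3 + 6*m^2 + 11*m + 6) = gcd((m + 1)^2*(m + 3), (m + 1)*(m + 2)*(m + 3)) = m^2 + 4*m + 3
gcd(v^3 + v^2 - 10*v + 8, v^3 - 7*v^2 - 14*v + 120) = v + 4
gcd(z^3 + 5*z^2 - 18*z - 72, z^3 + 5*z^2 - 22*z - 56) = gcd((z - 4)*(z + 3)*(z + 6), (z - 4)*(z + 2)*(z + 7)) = z - 4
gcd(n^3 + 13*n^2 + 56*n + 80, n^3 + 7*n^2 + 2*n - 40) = n^2 + 9*n + 20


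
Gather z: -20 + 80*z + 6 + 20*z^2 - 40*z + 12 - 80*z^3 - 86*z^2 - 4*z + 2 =-80*z^3 - 66*z^2 + 36*z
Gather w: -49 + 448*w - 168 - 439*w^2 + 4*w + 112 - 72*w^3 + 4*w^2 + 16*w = -72*w^3 - 435*w^2 + 468*w - 105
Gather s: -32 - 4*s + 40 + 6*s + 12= 2*s + 20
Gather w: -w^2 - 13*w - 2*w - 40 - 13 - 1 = -w^2 - 15*w - 54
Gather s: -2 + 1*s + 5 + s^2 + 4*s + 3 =s^2 + 5*s + 6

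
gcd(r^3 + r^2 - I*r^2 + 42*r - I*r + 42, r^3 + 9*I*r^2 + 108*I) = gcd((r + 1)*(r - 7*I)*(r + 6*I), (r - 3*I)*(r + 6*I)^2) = r + 6*I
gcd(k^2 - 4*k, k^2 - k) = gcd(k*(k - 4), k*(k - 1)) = k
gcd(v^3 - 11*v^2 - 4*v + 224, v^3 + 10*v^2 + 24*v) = v + 4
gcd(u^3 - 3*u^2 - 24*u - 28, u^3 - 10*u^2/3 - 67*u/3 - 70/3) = u^2 - 5*u - 14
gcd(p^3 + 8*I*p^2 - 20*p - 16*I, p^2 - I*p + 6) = p + 2*I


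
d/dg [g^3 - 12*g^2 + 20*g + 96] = 3*g^2 - 24*g + 20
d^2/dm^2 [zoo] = 0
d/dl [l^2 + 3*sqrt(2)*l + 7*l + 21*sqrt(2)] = 2*l + 3*sqrt(2) + 7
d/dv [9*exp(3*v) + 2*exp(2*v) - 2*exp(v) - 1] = (27*exp(2*v) + 4*exp(v) - 2)*exp(v)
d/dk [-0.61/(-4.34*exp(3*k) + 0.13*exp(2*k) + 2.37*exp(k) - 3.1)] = (-7.9422*exp(2*k) + 0.1586*exp(k) + 1.4457)*exp(k)/(4.34*exp(3*k) - 0.13*exp(2*k) - 2.37*exp(k) + 3.1)^2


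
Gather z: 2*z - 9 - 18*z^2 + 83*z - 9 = -18*z^2 + 85*z - 18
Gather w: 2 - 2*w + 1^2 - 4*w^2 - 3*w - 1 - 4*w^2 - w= -8*w^2 - 6*w + 2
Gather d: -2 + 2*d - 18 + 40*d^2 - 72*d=40*d^2 - 70*d - 20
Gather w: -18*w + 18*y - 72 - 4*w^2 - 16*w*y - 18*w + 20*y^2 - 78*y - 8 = -4*w^2 + w*(-16*y - 36) + 20*y^2 - 60*y - 80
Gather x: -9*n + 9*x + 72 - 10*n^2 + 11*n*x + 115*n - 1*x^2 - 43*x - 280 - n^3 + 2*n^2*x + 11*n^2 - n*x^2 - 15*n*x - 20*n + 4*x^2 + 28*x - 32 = -n^3 + n^2 + 86*n + x^2*(3 - n) + x*(2*n^2 - 4*n - 6) - 240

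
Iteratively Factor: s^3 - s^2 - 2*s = (s)*(s^2 - s - 2) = s*(s - 2)*(s + 1)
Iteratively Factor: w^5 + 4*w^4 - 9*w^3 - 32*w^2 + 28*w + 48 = (w - 2)*(w^4 + 6*w^3 + 3*w^2 - 26*w - 24) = (w - 2)^2*(w^3 + 8*w^2 + 19*w + 12) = (w - 2)^2*(w + 4)*(w^2 + 4*w + 3) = (w - 2)^2*(w + 3)*(w + 4)*(w + 1)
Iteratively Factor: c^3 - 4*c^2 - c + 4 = (c - 1)*(c^2 - 3*c - 4) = (c - 1)*(c + 1)*(c - 4)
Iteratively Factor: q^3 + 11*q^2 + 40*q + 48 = (q + 4)*(q^2 + 7*q + 12) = (q + 4)^2*(q + 3)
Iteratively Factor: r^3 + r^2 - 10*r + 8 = (r - 2)*(r^2 + 3*r - 4) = (r - 2)*(r - 1)*(r + 4)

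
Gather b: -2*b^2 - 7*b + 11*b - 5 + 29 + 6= -2*b^2 + 4*b + 30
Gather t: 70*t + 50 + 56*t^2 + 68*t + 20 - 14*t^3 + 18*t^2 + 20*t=-14*t^3 + 74*t^2 + 158*t + 70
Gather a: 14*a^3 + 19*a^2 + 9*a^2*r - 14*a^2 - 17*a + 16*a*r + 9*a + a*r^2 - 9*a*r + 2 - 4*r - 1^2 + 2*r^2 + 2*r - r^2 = 14*a^3 + a^2*(9*r + 5) + a*(r^2 + 7*r - 8) + r^2 - 2*r + 1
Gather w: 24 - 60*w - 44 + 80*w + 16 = 20*w - 4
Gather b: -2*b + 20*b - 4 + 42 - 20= 18*b + 18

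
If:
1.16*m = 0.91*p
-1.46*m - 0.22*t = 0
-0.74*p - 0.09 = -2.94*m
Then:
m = 0.05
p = 0.06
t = -0.30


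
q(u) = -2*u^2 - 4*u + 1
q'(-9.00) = 32.00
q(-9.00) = -125.00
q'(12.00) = -52.00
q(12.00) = -335.00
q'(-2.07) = 4.28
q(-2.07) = 0.71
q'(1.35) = -9.40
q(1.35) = -8.04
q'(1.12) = -8.48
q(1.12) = -5.99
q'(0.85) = -7.40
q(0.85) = -3.84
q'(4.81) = -23.24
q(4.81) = -64.51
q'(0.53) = -6.12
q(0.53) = -1.68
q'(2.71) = -14.84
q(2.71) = -24.53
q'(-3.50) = 10.00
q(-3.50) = -9.50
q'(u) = -4*u - 4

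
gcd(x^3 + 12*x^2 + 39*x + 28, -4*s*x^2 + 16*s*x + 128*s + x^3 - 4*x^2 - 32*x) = x + 4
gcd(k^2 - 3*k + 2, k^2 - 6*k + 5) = k - 1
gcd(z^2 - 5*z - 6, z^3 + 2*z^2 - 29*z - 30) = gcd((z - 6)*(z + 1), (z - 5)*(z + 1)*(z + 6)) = z + 1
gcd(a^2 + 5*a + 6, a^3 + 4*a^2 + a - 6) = a^2 + 5*a + 6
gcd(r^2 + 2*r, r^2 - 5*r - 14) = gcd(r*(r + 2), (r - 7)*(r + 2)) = r + 2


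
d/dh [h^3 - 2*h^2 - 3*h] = 3*h^2 - 4*h - 3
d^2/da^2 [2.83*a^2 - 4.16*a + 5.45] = 5.66000000000000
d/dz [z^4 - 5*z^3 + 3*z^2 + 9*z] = 4*z^3 - 15*z^2 + 6*z + 9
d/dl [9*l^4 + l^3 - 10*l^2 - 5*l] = 36*l^3 + 3*l^2 - 20*l - 5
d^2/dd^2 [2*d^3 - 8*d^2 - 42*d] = 12*d - 16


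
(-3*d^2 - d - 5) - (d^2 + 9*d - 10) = -4*d^2 - 10*d + 5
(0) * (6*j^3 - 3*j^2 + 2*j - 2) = 0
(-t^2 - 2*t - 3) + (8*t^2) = 7*t^2 - 2*t - 3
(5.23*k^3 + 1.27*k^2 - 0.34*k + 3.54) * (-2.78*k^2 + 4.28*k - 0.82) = -14.5394*k^5 + 18.8538*k^4 + 2.0922*k^3 - 12.3378*k^2 + 15.43*k - 2.9028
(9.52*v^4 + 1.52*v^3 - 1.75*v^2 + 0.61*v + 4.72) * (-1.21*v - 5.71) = -11.5192*v^5 - 56.1984*v^4 - 6.5617*v^3 + 9.2544*v^2 - 9.1943*v - 26.9512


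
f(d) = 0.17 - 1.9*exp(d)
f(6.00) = -766.34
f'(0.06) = -2.02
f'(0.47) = -3.04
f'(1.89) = -12.58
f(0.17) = -2.08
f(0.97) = -4.84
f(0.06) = -1.85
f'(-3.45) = -0.06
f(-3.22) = 0.09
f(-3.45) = 0.11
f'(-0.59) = -1.05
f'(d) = -1.9*exp(d)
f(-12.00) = 0.17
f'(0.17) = -2.25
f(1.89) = -12.41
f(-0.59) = -0.88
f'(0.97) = -5.01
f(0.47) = -2.87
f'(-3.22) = -0.08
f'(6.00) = -766.51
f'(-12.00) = 0.00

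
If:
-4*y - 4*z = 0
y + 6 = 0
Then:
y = -6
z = 6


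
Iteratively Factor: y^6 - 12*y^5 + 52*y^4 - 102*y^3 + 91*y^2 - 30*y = (y - 1)*(y^5 - 11*y^4 + 41*y^3 - 61*y^2 + 30*y) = y*(y - 1)*(y^4 - 11*y^3 + 41*y^2 - 61*y + 30) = y*(y - 5)*(y - 1)*(y^3 - 6*y^2 + 11*y - 6) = y*(y - 5)*(y - 3)*(y - 1)*(y^2 - 3*y + 2) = y*(y - 5)*(y - 3)*(y - 1)^2*(y - 2)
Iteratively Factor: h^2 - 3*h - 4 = (h + 1)*(h - 4)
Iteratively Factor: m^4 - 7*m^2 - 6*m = (m - 3)*(m^3 + 3*m^2 + 2*m) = (m - 3)*(m + 1)*(m^2 + 2*m) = (m - 3)*(m + 1)*(m + 2)*(m)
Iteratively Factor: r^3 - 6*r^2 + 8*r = (r - 4)*(r^2 - 2*r) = r*(r - 4)*(r - 2)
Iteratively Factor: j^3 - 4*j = (j - 2)*(j^2 + 2*j) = (j - 2)*(j + 2)*(j)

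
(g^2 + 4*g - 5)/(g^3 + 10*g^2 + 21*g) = (g^2 + 4*g - 5)/(g*(g^2 + 10*g + 21))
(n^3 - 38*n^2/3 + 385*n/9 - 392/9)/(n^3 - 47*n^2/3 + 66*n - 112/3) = (9*n^2 - 42*n + 49)/(3*(3*n^2 - 23*n + 14))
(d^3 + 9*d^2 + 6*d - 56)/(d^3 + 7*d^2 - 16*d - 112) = (d - 2)/(d - 4)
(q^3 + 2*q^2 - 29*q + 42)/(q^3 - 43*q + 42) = (q^2 - 5*q + 6)/(q^2 - 7*q + 6)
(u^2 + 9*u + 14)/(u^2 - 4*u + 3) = (u^2 + 9*u + 14)/(u^2 - 4*u + 3)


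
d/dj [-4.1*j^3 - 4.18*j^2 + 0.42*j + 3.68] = -12.3*j^2 - 8.36*j + 0.42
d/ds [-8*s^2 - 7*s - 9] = -16*s - 7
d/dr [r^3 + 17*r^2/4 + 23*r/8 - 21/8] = 3*r^2 + 17*r/2 + 23/8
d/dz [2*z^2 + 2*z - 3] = 4*z + 2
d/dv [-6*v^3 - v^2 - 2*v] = -18*v^2 - 2*v - 2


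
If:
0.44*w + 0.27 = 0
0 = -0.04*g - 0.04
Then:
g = -1.00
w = -0.61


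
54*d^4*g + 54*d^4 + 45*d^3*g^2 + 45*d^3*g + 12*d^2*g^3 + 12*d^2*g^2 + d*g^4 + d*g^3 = (3*d + g)^2*(6*d + g)*(d*g + d)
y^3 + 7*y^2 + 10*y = y*(y + 2)*(y + 5)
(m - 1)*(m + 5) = m^2 + 4*m - 5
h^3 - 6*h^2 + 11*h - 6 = (h - 3)*(h - 2)*(h - 1)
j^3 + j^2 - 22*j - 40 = (j - 5)*(j + 2)*(j + 4)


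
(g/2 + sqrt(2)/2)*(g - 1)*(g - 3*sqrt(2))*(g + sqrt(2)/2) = g^4/2 - 3*sqrt(2)*g^3/4 - g^3/2 - 4*g^2 + 3*sqrt(2)*g^2/4 - 3*sqrt(2)*g/2 + 4*g + 3*sqrt(2)/2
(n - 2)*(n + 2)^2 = n^3 + 2*n^2 - 4*n - 8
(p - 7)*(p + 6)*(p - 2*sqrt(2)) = p^3 - 2*sqrt(2)*p^2 - p^2 - 42*p + 2*sqrt(2)*p + 84*sqrt(2)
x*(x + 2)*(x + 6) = x^3 + 8*x^2 + 12*x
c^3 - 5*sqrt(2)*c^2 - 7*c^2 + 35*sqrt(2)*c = c*(c - 7)*(c - 5*sqrt(2))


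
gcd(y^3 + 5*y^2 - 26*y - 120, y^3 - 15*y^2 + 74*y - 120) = y - 5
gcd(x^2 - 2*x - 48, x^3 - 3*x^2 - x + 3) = 1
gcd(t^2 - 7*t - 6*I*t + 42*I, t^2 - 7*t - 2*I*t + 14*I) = t - 7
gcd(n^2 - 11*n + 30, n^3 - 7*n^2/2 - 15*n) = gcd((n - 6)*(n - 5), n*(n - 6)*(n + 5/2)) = n - 6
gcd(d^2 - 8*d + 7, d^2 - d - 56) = 1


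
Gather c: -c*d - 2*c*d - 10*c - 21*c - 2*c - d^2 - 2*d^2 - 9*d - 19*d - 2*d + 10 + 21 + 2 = c*(-3*d - 33) - 3*d^2 - 30*d + 33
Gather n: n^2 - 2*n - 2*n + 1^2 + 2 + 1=n^2 - 4*n + 4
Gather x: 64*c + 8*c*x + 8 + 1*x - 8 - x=8*c*x + 64*c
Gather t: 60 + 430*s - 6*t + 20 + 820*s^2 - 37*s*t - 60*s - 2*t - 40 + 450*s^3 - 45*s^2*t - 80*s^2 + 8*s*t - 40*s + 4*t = 450*s^3 + 740*s^2 + 330*s + t*(-45*s^2 - 29*s - 4) + 40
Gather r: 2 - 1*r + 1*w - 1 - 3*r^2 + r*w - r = -3*r^2 + r*(w - 2) + w + 1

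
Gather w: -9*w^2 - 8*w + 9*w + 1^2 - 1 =-9*w^2 + w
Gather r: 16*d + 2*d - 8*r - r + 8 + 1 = 18*d - 9*r + 9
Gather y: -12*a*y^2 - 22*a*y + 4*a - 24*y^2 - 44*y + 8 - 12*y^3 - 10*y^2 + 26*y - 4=4*a - 12*y^3 + y^2*(-12*a - 34) + y*(-22*a - 18) + 4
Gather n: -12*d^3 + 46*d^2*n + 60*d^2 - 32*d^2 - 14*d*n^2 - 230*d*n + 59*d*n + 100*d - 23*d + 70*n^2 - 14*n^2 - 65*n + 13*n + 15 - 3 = -12*d^3 + 28*d^2 + 77*d + n^2*(56 - 14*d) + n*(46*d^2 - 171*d - 52) + 12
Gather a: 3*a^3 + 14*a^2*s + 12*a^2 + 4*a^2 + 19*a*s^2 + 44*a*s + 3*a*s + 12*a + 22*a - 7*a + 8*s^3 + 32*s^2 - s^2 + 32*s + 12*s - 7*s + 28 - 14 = 3*a^3 + a^2*(14*s + 16) + a*(19*s^2 + 47*s + 27) + 8*s^3 + 31*s^2 + 37*s + 14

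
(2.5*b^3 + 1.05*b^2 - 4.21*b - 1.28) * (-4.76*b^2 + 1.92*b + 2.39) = -11.9*b^5 - 0.198*b^4 + 28.0306*b^3 + 0.5191*b^2 - 12.5195*b - 3.0592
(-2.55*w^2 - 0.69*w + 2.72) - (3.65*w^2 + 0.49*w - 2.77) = -6.2*w^2 - 1.18*w + 5.49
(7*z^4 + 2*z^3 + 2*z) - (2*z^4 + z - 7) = 5*z^4 + 2*z^3 + z + 7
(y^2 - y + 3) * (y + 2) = y^3 + y^2 + y + 6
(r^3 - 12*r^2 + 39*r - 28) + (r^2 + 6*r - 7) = r^3 - 11*r^2 + 45*r - 35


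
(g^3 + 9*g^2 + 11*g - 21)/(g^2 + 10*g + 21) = g - 1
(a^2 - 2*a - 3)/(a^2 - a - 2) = (a - 3)/(a - 2)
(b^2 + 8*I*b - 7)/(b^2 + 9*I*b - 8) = (b + 7*I)/(b + 8*I)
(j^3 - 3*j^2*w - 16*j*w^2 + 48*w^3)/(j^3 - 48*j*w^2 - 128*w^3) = (-j^2 + 7*j*w - 12*w^2)/(-j^2 + 4*j*w + 32*w^2)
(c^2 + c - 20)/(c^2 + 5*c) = (c - 4)/c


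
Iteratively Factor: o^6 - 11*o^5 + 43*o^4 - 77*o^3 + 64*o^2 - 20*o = (o - 5)*(o^5 - 6*o^4 + 13*o^3 - 12*o^2 + 4*o) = (o - 5)*(o - 1)*(o^4 - 5*o^3 + 8*o^2 - 4*o) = (o - 5)*(o - 2)*(o - 1)*(o^3 - 3*o^2 + 2*o) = (o - 5)*(o - 2)*(o - 1)^2*(o^2 - 2*o) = (o - 5)*(o - 2)^2*(o - 1)^2*(o)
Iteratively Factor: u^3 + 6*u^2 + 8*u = (u)*(u^2 + 6*u + 8) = u*(u + 4)*(u + 2)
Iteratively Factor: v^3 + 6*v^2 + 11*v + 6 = (v + 3)*(v^2 + 3*v + 2) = (v + 2)*(v + 3)*(v + 1)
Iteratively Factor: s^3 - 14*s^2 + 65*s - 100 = (s - 4)*(s^2 - 10*s + 25) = (s - 5)*(s - 4)*(s - 5)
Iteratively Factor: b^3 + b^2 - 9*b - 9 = (b - 3)*(b^2 + 4*b + 3) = (b - 3)*(b + 3)*(b + 1)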